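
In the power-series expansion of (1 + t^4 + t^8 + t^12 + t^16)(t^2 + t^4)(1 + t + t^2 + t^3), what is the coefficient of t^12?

2

(1 + t^4 + t^8 + t^12 + t^16) has coefficients 1,0,0,0,1,0,0,0,1,0,0,0,1 for degrees 0…12.
(t^2 + t^4) has coefficients 0,0,1,0,1,0,0,0,0,0,0,0,0 for degrees 0…12.
Finally multiplying by (1 + t + t^2 + t^3), the product of all factors after the first has coefficients 0,0,1,1,2,2,1,1,0,0,0,0,0 for degrees 0…12.
[t^12] = 1·0 + 1·0 + 1·2 + 1·0 = 2.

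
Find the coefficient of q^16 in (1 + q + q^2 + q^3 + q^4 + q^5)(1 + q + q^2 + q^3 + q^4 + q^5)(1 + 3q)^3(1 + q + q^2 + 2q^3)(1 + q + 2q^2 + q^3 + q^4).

2680

(1 + q + q^2 + q^3 + q^4 + q^5) has coefficients 1,1,1,1,1,1 for degrees 0…5.
(1 + q + q^2 + q^3 + q^4 + q^5) has coefficients 1,1,1,1,1,1,0,0,0,0,0,0,0,0,0,0,0 for degrees 0…16.
Multiplying by (1 + 3q)^3 gives running coefficients 1,10,37,64,64,64,63,54,27,0,0,0,0,0,0,0,0 for degrees 0…16.
Multiplying by (1 + q + q^2 + 2q^3) gives running coefficients 1,11,48,113,185,266,319,309,272,207,135,54,0,0,0,0,0 for degrees 0…16.
Finally multiplying by (1 + q + 2q^2 + q^3 + q^4), the product of all factors after the first has coefficients 1,12,61,184,406,736,1116,1458,1670,1682,1514,1184,803,450,189,54,0 for degrees 0…16.
[q^16] = 1·0 + 1·54 + 1·189 + 1·450 + 1·803 + 1·1184 = 2680.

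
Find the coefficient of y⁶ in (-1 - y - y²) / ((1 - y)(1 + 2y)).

The denominator gives the recurrence a_n = −a_(n−1) + 2a_(n−2) for n ≥ 3; the numerator fixes a_0 = -1, a_1 = 0, a_2 = -3.
Iterating: -1, 0, -3, 3, -9, 15, -33, so a_6 = -33.

-33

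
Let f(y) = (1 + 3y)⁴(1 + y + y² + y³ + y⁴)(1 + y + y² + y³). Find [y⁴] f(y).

(1 + 3y)⁴ has coefficients 1,12,54,108,81 for degrees 0…4.
(1 + y + y² + y³ + y⁴) has coefficients 1,1,1,1,1 for degrees 0…4.
Finally multiplying by (1 + y + y² + y³), the product of all factors after the first has coefficients 1,2,3,4,4 for degrees 0…4.
[y⁴] = 1·4 + 12·4 + 54·3 + 108·2 + 81·1 = 511.

511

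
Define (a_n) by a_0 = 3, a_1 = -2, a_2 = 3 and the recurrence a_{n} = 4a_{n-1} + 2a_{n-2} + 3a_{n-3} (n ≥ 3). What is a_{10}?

The ordinary generating function has denominator 1 - 4t - 2t^2 - 3t^3.
Iterating the recurrence: a_0,…,a_{10} = 3, -2, 3, 17, 68, 315, 1447, 6622, 30327, 138893, 636092.

636092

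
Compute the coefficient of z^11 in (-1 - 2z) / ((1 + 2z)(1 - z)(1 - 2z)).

-4095

Partial fractions give a closed form: a_n = (1)·1^n + (-2)·2^n.
At n = 11: a_11 = -4095.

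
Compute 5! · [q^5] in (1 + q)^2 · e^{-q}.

-11

The EGF product rule gives c_5 = Σ_{k_1+k_2=5} C(5; k_1,k_2) · ∏ g_i(k_i), where (1+q)^2 gives the falling factorial (2)_k; e^{-q} gives (-1)^k.
g_1(k) for k = 0…5: 1, 2, 2, 0, 0, 0.
g_2(k) for k = 0…5: 1, -1, 1, -1, 1, -1.
c_5 = Σ_k C(5,k)·g_1(k)·g_2(5−k) = 1·1·(-1) + 5·2·1 + 10·2·(-1) = −1 + 10 − 20 = -11.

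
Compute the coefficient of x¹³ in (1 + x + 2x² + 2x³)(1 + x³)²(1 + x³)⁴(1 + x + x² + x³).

(1 + x + 2x² + 2x³) has coefficients 1,1,2,2 for degrees 0…3.
(1 + x³)² has coefficients 1,0,0,2,0,0,1,0,0,0,0,0,0,0 for degrees 0…13.
Multiplying by (1 + x³)⁴ gives running coefficients 1,0,0,6,0,0,15,0,0,20,0,0,15,0 for degrees 0…13.
Finally multiplying by (1 + x + x² + x³), the product of all factors after the first has coefficients 1,1,1,7,6,6,21,15,15,35,20,20,35,15 for degrees 0…13.
[x¹³] = 1·15 + 1·35 + 2·20 + 2·20 = 130.

130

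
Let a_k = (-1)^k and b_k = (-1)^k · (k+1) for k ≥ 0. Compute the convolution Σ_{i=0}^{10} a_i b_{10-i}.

66

This is [x^10] in the product of the two ordinary generating functions.
Σ = 1·11 − 1·(-10) + 1·9 − 1·(-8) + 1·7 − 1·(-6) + 1·5 − 1·(-4) + 1·3 − 1·(-2) + 1·1 = 66.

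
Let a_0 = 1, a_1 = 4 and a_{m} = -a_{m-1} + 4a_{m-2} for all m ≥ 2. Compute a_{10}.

The ordinary generating function has denominator 1 + y - 4y^2.
Iterating the recurrence: a_0,…,a_{10} = 1, 4, 0, 16, -16, 80, -144, 464, -1040, 2896, -7056.

-7056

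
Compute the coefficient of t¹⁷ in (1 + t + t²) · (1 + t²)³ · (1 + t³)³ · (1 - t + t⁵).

15

(1 + t + t²) has coefficients 1,1,1 for degrees 0…2.
(1 + t²)³ has coefficients 1,0,3,0,3,0,1,0,0,0,0,0,0,0,0,0,0,0 for degrees 0…17.
Multiplying by (1 + t³)³ gives running coefficients 1,0,3,3,3,9,4,9,9,4,9,3,3,3,0,1,0,0 for degrees 0…17.
Finally multiplying by (1 - t + t⁵), the product of all factors after the first has coefficients 1,-1,3,0,0,7,-5,8,3,-2,14,-2,9,9,1,10,2,3 for degrees 0…17.
[t¹⁷] = 1·3 + 1·2 + 1·10 = 15.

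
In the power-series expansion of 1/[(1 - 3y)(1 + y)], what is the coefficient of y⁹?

14762

Partial fractions give a closed form: a_n = (3/4)·3^n + (1/4)·(-1)^n.
At n = 9: a_9 = 14762.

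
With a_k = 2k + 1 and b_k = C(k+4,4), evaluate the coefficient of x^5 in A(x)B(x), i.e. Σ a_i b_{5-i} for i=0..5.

This is [x^5] in the product of the two ordinary generating functions.
Σ = 1·126 + 3·70 + 5·35 + 7·15 + 9·5 + 11·1 = 672.

672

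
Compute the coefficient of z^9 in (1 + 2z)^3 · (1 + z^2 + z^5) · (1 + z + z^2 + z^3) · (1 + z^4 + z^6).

108

(1 + 2z)^3 has coefficients 1,6,12,8 for degrees 0…3.
(1 + z^2 + z^5) has coefficients 1,0,1,0,0,1,0,0,0,0 for degrees 0…9.
Multiplying by (1 + z + z^2 + z^3) gives running coefficients 1,1,2,2,1,2,1,1,1,0 for degrees 0…9.
Finally multiplying by (1 + z^4 + z^6), the product of all factors after the first has coefficients 1,1,2,2,2,3,4,4,4,4 for degrees 0…9.
[z^9] = 1·4 + 6·4 + 12·4 + 8·4 = 108.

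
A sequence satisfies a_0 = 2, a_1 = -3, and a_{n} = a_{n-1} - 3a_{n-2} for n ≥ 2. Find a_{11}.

-945

The ordinary generating function has denominator 1 - x + 3x^2.
Iterating the recurrence: a_0,…,a_{11} = 2, -3, -9, 0, 27, 27, -54, -135, 27, 432, 351, -945.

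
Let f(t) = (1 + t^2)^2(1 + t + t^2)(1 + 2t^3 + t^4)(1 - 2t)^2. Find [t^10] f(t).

(1 + t^2)^2 has coefficients 1,0,2,0,1 for degrees 0…4.
(1 + t + t^2) has coefficients 1,1,1,0,0,0,0,0,0,0,0 for degrees 0…10.
Multiplying by (1 + 2t^3 + t^4) gives running coefficients 1,1,1,2,3,3,1,0,0,0,0 for degrees 0…10.
Finally multiplying by (1 - 2t)^2, the product of all factors after the first has coefficients 1,-3,1,2,-1,-1,1,8,4,0,0 for degrees 0…10.
[t^10] = 1·0 + 2·4 + 1·1 = 9.

9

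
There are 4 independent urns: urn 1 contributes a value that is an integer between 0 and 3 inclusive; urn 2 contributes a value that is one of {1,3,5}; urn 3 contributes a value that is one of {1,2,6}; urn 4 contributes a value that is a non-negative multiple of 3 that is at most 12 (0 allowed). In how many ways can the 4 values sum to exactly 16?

12

The generating function for the choices is (1 + z + z^2 + z^3)·(z + z^3 + z^5)·(z + z^2 + z^6)·(1 + z^3 + z^6 + z^9 + z^12); the count is [z^16].
(1 + z + z^2 + z^3) has coefficients 1,1,1,1 for degrees 0…3.
(z + z^3 + z^5) has coefficients 0,1,0,1,0,1,0,0,0,0,0,0,0,0,0,0,0 for degrees 0…16.
Multiplying by (z + z^2 + z^6) gives running coefficients 0,0,1,1,1,1,1,2,0,1,0,1,0,0,0,0,0 for degrees 0…16.
Finally multiplying by (1 + z^3 + z^6 + z^9 + z^12), the product of all factors after the first has coefficients 0,0,1,1,1,2,2,3,2,3,3,3,3,3,3,3,3 for degrees 0…16.
[z^16] = 1·3 + 1·3 + 1·3 + 1·3 = 12.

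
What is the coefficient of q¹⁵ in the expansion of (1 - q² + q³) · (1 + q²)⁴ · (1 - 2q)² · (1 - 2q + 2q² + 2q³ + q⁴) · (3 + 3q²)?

171

(1 - q² + q³) has coefficients 1,0,-1,1 for degrees 0…3.
(1 + q²)⁴ has coefficients 1,0,4,0,6,0,4,0,1,0,0,0,0,0,0,0 for degrees 0…15.
Multiplying by (1 - 2q)² gives running coefficients 1,-4,8,-16,22,-24,28,-16,17,-4,4,0,0,0,0,0 for degrees 0…15.
Multiplying by (1 - 2q + 2q² + 2q³ + q⁴) gives running coefficients 1,-6,18,-38,63,-88,96,-92,79,-38,42,2,17,4,4,0 for degrees 0…15.
Finally multiplying by (3 + 3q²), the product of all factors after the first has coefficients 3,-18,57,-132,243,-378,477,-540,525,-390,363,-108,177,18,63,12 for degrees 0…15.
[q¹⁵] = 1·12 − 1·18 + 1·177 = 171.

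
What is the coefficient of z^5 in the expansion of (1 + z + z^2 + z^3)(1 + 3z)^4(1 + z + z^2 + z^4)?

686

(1 + z + z^2 + z^3) has coefficients 1,1,1,1 for degrees 0…3.
(1 + 3z)^4 has coefficients 1,12,54,108,81,0 for degrees 0…5.
Finally multiplying by (1 + z + z^2 + z^4), the product of all factors after the first has coefficients 1,13,67,174,244,201 for degrees 0…5.
[z^5] = 1·201 + 1·244 + 1·174 + 1·67 = 686.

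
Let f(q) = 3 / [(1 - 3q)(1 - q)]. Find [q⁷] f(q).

9840

Partial fractions give a closed form: a_n = (9/2)·3^n + (-3/2)·1^n.
At n = 7: a_7 = 9840.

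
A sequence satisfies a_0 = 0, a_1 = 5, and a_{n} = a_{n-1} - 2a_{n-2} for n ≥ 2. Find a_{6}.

The ordinary generating function has denominator 1 - z + 2z^2.
Iterating the recurrence: a_0,…,a_{6} = 0, 5, 5, -5, -15, -5, 25.

25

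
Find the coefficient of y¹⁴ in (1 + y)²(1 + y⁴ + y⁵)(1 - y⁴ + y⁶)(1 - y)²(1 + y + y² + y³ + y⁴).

(1 + y)² has coefficients 1,2,1 for degrees 0…2.
(1 + y⁴ + y⁵) has coefficients 1,0,0,0,1,1,0,0,0,0,0,0,0,0,0 for degrees 0…14.
Multiplying by (1 - y⁴ + y⁶) gives running coefficients 1,0,0,0,0,1,1,0,-1,-1,1,1,0,0,0 for degrees 0…14.
Multiplying by (1 - y)² gives running coefficients 1,-2,1,0,0,1,-1,-1,0,1,2,-2,-1,1,0 for degrees 0…14.
Finally multiplying by (1 + y + y² + y³ + y⁴), the product of all factors after the first has coefficients 1,-1,0,0,0,0,1,-1,-1,0,1,0,0,1,0 for degrees 0…14.
[y¹⁴] = 1·0 + 2·1 + 1·0 = 2.

2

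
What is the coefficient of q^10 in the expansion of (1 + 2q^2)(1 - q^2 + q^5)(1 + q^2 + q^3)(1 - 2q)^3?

-6

(1 + 2q^2) has coefficients 1,0,2 for degrees 0…2.
(1 - q^2 + q^5) has coefficients 1,0,-1,0,0,1,0,0,0,0,0 for degrees 0…10.
Multiplying by (1 + q^2 + q^3) gives running coefficients 1,0,0,1,-1,0,0,1,1,0,0 for degrees 0…10.
Finally multiplying by (1 - 2q)^3, the product of all factors after the first has coefficients 1,-6,12,-7,-7,18,-20,9,-5,6,4 for degrees 0…10.
[q^10] = 1·4 + 2·(-5) = -6.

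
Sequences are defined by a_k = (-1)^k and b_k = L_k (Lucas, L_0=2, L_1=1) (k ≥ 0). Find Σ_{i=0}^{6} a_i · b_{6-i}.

14

Write out a_i and b_{6-i} for i = 0,…,6 and sum the products.
Σ = 1·18 − 1·11 + 1·7 − 1·4 + 1·3 − 1·1 + 1·2 = 14.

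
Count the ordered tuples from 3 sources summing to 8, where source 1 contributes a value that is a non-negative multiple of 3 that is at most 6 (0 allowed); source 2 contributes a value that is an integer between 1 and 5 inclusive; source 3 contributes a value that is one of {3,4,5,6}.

The generating function for the choices is (1 + t³ + t⁶)·(t + t² + t³ + t⁴ + t⁵)·(t³ + t⁴ + t⁵ + t⁶); the count is [t⁸].
(1 + t³ + t⁶) has coefficients 1,0,0,1,0,0,1 for degrees 0…6.
(t + t² + t³ + t⁴ + t⁵) has coefficients 0,1,1,1,1,1,0,0,0 for degrees 0…8.
Finally multiplying by (t³ + t⁴ + t⁵ + t⁶), the product of all factors after the first has coefficients 0,0,0,0,1,2,3,4,4 for degrees 0…8.
[t⁸] = 1·4 + 1·2 + 1·0 = 6.

6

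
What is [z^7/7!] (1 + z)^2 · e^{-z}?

-29

The EGF product rule gives c_7 = Σ_{k_1+k_2=7} C(7; k_1,k_2) · ∏ g_i(k_i), where (1+z)^2 gives the falling factorial (2)_k; e^{-z} gives (-1)^k.
g_1(k) for k = 0…7: 1, 2, 2, 0, 0, 0, 0, 0.
g_2(k) for k = 0…7: 1, -1, 1, -1, 1, -1, 1, -1.
c_7 = Σ_k C(7,k)·g_1(k)·g_2(7−k) = 1·1·(-1) + 7·2·1 + 21·2·(-1) = −1 + 14 − 42 = -29.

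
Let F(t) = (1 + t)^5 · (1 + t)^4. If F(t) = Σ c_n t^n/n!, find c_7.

181440

The EGF product rule gives c_7 = Σ_{k_1+k_2=7} C(7; k_1,k_2) · ∏ g_i(k_i), where (1+t)^5 gives the falling factorial (5)_k; (1+t)^4 gives the falling factorial (4)_k.
g_1(k) for k = 0…7: 1, 5, 20, 60, 120, 120, 0, 0.
g_2(k) for k = 0…7: 1, 4, 12, 24, 24, 0, 0, 0.
c_7 = Σ_k C(7,k)·g_1(k)·g_2(7−k) = 35·60·24 + 35·120·24 + 21·120·12 = 50400 + 100800 + 30240 = 181440.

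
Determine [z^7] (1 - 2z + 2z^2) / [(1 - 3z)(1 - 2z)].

The denominator gives the recurrence a_n = 5a_(n−1) − 6a_(n−2) for n ≥ 3; the numerator fixes a_0 = 1, a_1 = 3, a_2 = 11.
Iterating: 1, 3, 11, 37, 119, 373, 1151, 3517, so a_7 = 3517.

3517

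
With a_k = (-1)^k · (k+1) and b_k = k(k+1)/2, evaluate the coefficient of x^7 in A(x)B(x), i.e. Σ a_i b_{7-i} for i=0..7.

The convolution is the t^7 coefficient of A(t)B(t).
Σ = 1·28 − 2·21 + 3·15 − 4·10 + 5·6 − 6·3 + 7·1 − 8·0 = 10.

10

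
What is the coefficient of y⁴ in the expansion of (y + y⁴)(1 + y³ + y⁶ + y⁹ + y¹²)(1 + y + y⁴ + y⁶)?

2

(y + y⁴) has coefficients 0,1,0,0,1 for degrees 0…4.
(1 + y³ + y⁶ + y⁹ + y¹²) has coefficients 1,0,0,1,0 for degrees 0…4.
Finally multiplying by (1 + y + y⁴ + y⁶), the product of all factors after the first has coefficients 1,1,0,1,2 for degrees 0…4.
[y⁴] = 1·1 + 1·1 = 2.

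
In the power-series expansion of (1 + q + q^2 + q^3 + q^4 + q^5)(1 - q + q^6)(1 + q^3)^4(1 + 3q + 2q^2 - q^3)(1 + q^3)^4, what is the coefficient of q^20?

588

(1 + q + q^2 + q^3 + q^4 + q^5) has coefficients 1,1,1,1,1,1 for degrees 0…5.
(1 - q + q^6) has coefficients 1,-1,0,0,0,0,1,0,0,0,0,0,0,0,0,0,0,0,0,0,0 for degrees 0…20.
Multiplying by (1 + q^3)^4 gives running coefficients 1,-1,0,4,-4,0,7,-6,0,8,-4,0,7,-1,0,4,0,0,1,0,0 for degrees 0…20.
Multiplying by (1 + 3q + 2q^2 - q^3) gives running coefficients 1,2,-1,1,9,-4,-5,19,-4,-11,26,4,-9,24,11,-5,13,8,-3,3,2 for degrees 0…20.
Finally multiplying by (1 + q^3)^4, the product of all factors after the first has coefficients 1,2,-1,5,17,-8,5,67,-26,-21,164,-40,-78,280,-14,-126,350,56,-126,322,112 for degrees 0…20.
[q^20] = 1·112 + 1·322 + 1·(-126) + 1·56 + 1·350 + 1·(-126) = 588.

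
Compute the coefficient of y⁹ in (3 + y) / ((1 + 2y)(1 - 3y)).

38854

The denominator gives the recurrence a_n = a_(n−1) + 6a_(n−2) for n ≥ 3; the numerator fixes a_0 = 3, a_1 = 4, a_2 = 22.
Iterating: 3, 4, 22, 46, 178, 454, 1522, 4246, 13378, 38854, so a_9 = 38854.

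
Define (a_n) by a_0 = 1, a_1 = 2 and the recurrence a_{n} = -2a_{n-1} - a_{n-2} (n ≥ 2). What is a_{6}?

The ordinary generating function has denominator 1 + 2y + y^2.
Iterating the recurrence: a_0,…,a_{6} = 1, 2, -5, 8, -11, 14, -17.

-17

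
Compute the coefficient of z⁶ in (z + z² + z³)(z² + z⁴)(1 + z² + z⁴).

2

(z + z² + z³) has coefficients 0,1,1,1 for degrees 0…3.
(z² + z⁴) has coefficients 0,0,1,0,1,0,0 for degrees 0…6.
Finally multiplying by (1 + z² + z⁴), the product of all factors after the first has coefficients 0,0,1,0,2,0,2 for degrees 0…6.
[z⁶] = 1·0 + 1·2 + 1·0 = 2.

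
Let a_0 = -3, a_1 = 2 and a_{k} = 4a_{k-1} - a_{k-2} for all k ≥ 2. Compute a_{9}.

113682

The ordinary generating function has denominator 1 - 4q + q^2.
Iterating the recurrence: a_0,…,a_{9} = -3, 2, 11, 42, 157, 586, 2187, 8162, 30461, 113682.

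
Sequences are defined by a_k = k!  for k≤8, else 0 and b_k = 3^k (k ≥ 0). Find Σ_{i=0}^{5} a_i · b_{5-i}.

This is [x^5] in the product of the two ordinary generating functions.
Σ = 1·243 + 1·81 + 2·27 + 6·9 + 24·3 + 120·1 = 624.

624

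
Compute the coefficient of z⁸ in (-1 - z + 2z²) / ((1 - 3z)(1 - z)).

The denominator gives the recurrence a_n = 4a_(n−1) − 3a_(n−2) for n ≥ 3; the numerator fixes a_0 = -1, a_1 = -5, a_2 = -15.
Iterating: -1, -5, -15, -45, -135, -405, -1215, -3645, -10935, so a_8 = -10935.

-10935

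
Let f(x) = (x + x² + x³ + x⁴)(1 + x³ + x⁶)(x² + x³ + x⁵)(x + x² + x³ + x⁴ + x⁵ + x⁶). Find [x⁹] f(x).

16

(x + x² + x³ + x⁴) has coefficients 0,1,1,1,1 for degrees 0…4.
(1 + x³ + x⁶) has coefficients 1,0,0,1,0,0,1,0,0,0 for degrees 0…9.
Multiplying by (x² + x³ + x⁵) gives running coefficients 0,0,1,1,0,2,1,0,2,1 for degrees 0…9.
Finally multiplying by (x + x² + x³ + x⁴ + x⁵ + x⁶), the product of all factors after the first has coefficients 0,0,0,1,2,2,4,5,5,6 for degrees 0…9.
[x⁹] = 1·5 + 1·5 + 1·4 + 1·2 = 16.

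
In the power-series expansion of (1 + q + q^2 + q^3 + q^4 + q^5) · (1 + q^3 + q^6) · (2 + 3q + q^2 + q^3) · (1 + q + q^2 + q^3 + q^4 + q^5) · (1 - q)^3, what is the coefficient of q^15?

2

(1 + q + q^2 + q^3 + q^4 + q^5) has coefficients 1,1,1,1,1,1 for degrees 0…5.
(1 + q^3 + q^6) has coefficients 1,0,0,1,0,0,1,0,0,0,0,0,0,0,0,0 for degrees 0…15.
Multiplying by (2 + 3q + q^2 + q^3) gives running coefficients 2,3,1,3,3,1,3,3,1,1,0,0,0,0,0,0 for degrees 0…15.
Multiplying by (1 + q + q^2 + q^3 + q^4 + q^5) gives running coefficients 2,5,6,9,12,13,14,14,14,12,9,8,5,2,1,0 for degrees 0…15.
Finally multiplying by (1 - q)^3, the product of all factors after the first has coefficients 2,-1,-3,4,-2,-2,2,-1,1,-2,1,3,-4,2,2,-2 for degrees 0…15.
[q^15] = 1·(-2) + 1·2 + 1·2 + 1·(-4) + 1·3 + 1·1 = 2.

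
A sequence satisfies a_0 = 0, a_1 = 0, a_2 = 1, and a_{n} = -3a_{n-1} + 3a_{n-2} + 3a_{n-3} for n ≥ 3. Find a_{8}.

1980

The ordinary generating function has denominator 1 + 3q - 3q^2 - 3q^3.
Iterating the recurrence: a_0,…,a_{8} = 0, 0, 1, -3, 12, -42, 153, -549, 1980.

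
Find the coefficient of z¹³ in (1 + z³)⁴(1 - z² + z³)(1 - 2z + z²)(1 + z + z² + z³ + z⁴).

(1 + z³)⁴ has coefficients 1,0,0,4,0,0,6,0,0,4,0,0,1 for degrees 0…12.
(1 - z² + z³) has coefficients 1,0,-1,1,0,0,0,0,0,0,0,0,0,0 for degrees 0…13.
Multiplying by (1 - 2z + z²) gives running coefficients 1,-2,0,3,-3,1,0,0,0,0,0,0,0,0 for degrees 0…13.
Finally multiplying by (1 + z + z² + z³ + z⁴), the product of all factors after the first has coefficients 1,-1,-1,2,-1,-1,1,1,-2,1,0,0,0,0 for degrees 0…13.
[z¹³] = 1·0 + 4·0 + 6·1 + 4·(-1) + 1·(-1) = 1.

1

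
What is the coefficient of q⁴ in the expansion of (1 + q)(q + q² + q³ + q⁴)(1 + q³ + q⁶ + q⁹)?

(1 + q) has coefficients 1,1 for degrees 0…1.
(q + q² + q³ + q⁴) has coefficients 0,1,1,1,1 for degrees 0…4.
Finally multiplying by (1 + q³ + q⁶ + q⁹), the product of all factors after the first has coefficients 0,1,1,1,2 for degrees 0…4.
[q⁴] = 1·2 + 1·1 = 3.

3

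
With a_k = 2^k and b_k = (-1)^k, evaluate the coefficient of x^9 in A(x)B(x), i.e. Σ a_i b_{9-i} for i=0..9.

The convolution is the t^9 coefficient of A(t)B(t).
Σ = 1·(-1) + 2·1 + 4·(-1) + 8·1 + 16·(-1) + 32·1 + 64·(-1) + 128·1 + 256·(-1) + 512·1 = 341.

341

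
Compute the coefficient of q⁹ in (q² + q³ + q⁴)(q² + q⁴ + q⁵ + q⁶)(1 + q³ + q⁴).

(q² + q³ + q⁴) has coefficients 0,0,1,1,1 for degrees 0…4.
(q² + q⁴ + q⁵ + q⁶) has coefficients 0,0,1,0,1,1,1,0,0,0 for degrees 0…9.
Finally multiplying by (1 + q³ + q⁴), the product of all factors after the first has coefficients 0,0,1,0,1,2,2,1,2,2 for degrees 0…9.
[q⁹] = 1·1 + 1·2 + 1·2 = 5.

5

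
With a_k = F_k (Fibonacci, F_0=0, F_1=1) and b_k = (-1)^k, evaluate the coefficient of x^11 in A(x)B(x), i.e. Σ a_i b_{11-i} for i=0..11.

The convolution is the x^11 coefficient of A(x)B(x).
Σ = 0·(-1) + 1·1 + 1·(-1) + 2·1 + 3·(-1) + 5·1 + 8·(-1) + 13·1 + 21·(-1) + 34·1 + 55·(-1) + 89·1 = 56.

56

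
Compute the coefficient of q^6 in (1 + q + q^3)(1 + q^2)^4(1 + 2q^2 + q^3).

21

(1 + q + q^3) has coefficients 1,1,0,1 for degrees 0…3.
(1 + q^2)^4 has coefficients 1,0,4,0,6,0,4 for degrees 0…6.
Finally multiplying by (1 + 2q^2 + q^3), the product of all factors after the first has coefficients 1,0,6,1,14,4,16 for degrees 0…6.
[q^6] = 1·16 + 1·4 + 1·1 = 21.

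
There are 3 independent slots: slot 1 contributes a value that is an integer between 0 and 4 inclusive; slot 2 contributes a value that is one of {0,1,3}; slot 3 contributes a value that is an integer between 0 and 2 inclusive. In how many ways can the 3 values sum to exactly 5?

The generating function for the choices is (1 + z + z² + z³ + z⁴)·(1 + z + z³)·(1 + z + z²); the count is [z⁵].
(1 + z + z² + z³ + z⁴) has coefficients 1,1,1,1,1 for degrees 0…4.
(1 + z + z³) has coefficients 1,1,0,1,0,0 for degrees 0…5.
Finally multiplying by (1 + z + z²), the product of all factors after the first has coefficients 1,2,2,2,1,1 for degrees 0…5.
[z⁵] = 1·1 + 1·1 + 1·2 + 1·2 + 1·2 = 8.

8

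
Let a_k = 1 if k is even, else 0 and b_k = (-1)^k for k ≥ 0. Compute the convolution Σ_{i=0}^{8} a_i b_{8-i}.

5

Write out a_i and b_{8-i} for i = 0,…,8 and sum the products.
Σ = 1·1 + 0·(-1) + 1·1 + 0·(-1) + 1·1 + 0·(-1) + 1·1 + 0·(-1) + 1·1 = 5.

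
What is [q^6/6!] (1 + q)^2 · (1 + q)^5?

The EGF product rule gives c_6 = Σ_{k_1+k_2=6} C(6; k_1,k_2) · ∏ g_i(k_i), where (1+q)^2 gives the falling factorial (2)_k; (1+q)^5 gives the falling factorial (5)_k.
g_1(k) for k = 0…6: 1, 2, 2, 0, 0, 0, 0.
g_2(k) for k = 0…6: 1, 5, 20, 60, 120, 120, 0.
c_6 = Σ_k C(6,k)·g_1(k)·g_2(6−k) = 6·2·120 + 15·2·120 = 1440 + 3600 = 5040.

5040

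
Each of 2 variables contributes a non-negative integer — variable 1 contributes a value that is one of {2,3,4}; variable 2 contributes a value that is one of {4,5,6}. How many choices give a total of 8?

The generating function for the choices is (z² + z³ + z⁴)·(z⁴ + z⁵ + z⁶); the count is [z⁸].
(z² + z³ + z⁴) has coefficients 0,0,1,1,1 for degrees 0…4.
(z⁴ + z⁵ + z⁶) has coefficients 0,0,0,0,1,1,1,0,0 for degrees 0…8.
[z⁸] = 1·1 + 1·1 + 1·1 = 3.

3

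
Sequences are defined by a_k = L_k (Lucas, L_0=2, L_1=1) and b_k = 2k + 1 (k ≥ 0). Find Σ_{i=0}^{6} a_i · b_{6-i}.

178

Write out a_i and b_{6-i} for i = 0,…,6 and sum the products.
Σ = 2·13 + 1·11 + 3·9 + 4·7 + 7·5 + 11·3 + 18·1 = 178.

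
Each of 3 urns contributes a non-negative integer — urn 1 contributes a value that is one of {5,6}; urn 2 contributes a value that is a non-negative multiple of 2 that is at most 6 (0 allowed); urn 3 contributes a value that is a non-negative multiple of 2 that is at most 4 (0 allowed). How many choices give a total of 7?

2

The generating function for the choices is (x⁵ + x⁶)·(1 + x² + x⁴ + x⁶)·(1 + x² + x⁴); the count is [x⁷].
(x⁵ + x⁶) has coefficients 0,0,0,0,0,1,1 for degrees 0…6.
(1 + x² + x⁴ + x⁶) has coefficients 1,0,1,0,1,0,1,0 for degrees 0…7.
Finally multiplying by (1 + x² + x⁴), the product of all factors after the first has coefficients 1,0,2,0,3,0,3,0 for degrees 0…7.
[x⁷] = 1·2 + 1·0 = 2.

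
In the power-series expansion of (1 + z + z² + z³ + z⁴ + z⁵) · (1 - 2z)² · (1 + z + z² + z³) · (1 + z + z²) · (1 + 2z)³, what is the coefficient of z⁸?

208

(1 + z + z² + z³ + z⁴ + z⁵) has coefficients 1,1,1,1,1,1 for degrees 0…5.
(1 - 2z)² has coefficients 1,-4,4,0,0,0,0,0,0 for degrees 0…8.
Multiplying by (1 + z + z² + z³) gives running coefficients 1,-3,1,1,0,4,0,0,0 for degrees 0…8.
Multiplying by (1 + z + z²) gives running coefficients 1,-2,-1,-1,2,5,4,4,0 for degrees 0…8.
Finally multiplying by (1 + 2z)³, the product of all factors after the first has coefficients 1,4,-1,-23,-32,-3,50,104,112 for degrees 0…8.
[z⁸] = 1·112 + 1·104 + 1·50 + 1·(-3) + 1·(-32) + 1·(-23) = 208.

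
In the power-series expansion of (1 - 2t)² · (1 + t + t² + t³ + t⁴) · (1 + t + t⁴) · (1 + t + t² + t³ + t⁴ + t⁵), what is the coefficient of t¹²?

(1 - 2t)² has coefficients 1,-4,4 for degrees 0…2.
(1 + t + t² + t³ + t⁴) has coefficients 1,1,1,1,1,0,0,0,0,0,0,0,0 for degrees 0…12.
Multiplying by (1 + t + t⁴) gives running coefficients 1,2,2,2,3,2,1,1,1,0,0,0,0 for degrees 0…12.
Finally multiplying by (1 + t + t² + t³ + t⁴ + t⁵), the product of all factors after the first has coefficients 1,3,5,7,10,12,12,11,10,8,5,3,2 for degrees 0…12.
[t¹²] = 1·2 − 4·3 + 4·5 = 10.

10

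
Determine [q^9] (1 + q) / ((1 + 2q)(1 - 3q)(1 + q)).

11605

Partial fractions give a closed form: a_n = (2/5)·(-2)^n + (3/5)·3^n.
At n = 9: a_9 = 11605.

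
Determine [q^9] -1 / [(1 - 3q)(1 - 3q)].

-196830

The denominator gives the recurrence a_n = 6a_(n−1) − 9a_(n−2) for n ≥ 2; the numerator fixes a_0 = -1, a_1 = -6.
Iterating: -1, -6, -27, -108, -405, -1458, -5103, -17496, -59049, -196830, so a_9 = -196830.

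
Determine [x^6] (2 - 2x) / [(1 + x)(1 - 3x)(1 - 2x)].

The denominator gives the recurrence a_n = 4a_(n−1) − a_(n−2) − 6a_(n−3) for n ≥ 3; the numerator fixes a_0 = 2, a_1 = 6, a_2 = 22.
Iterating: 2, 6, 22, 70, 222, 686, 2102, so a_6 = 2102.

2102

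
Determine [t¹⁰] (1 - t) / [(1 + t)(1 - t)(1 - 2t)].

The denominator gives the recurrence a_n = 2a_(n−1) + a_(n−2) − 2a_(n−3) for n ≥ 3; the numerator fixes a_0 = 1, a_1 = 1, a_2 = 3.
Iterating: 1, 1, 3, 5, 11, 21, 43, 85, 171, 341, 683, so a_10 = 683.

683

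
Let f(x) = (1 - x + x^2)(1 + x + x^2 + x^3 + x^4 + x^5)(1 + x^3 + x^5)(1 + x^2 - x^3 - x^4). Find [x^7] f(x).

(1 - x + x^2) has coefficients 1,-1,1 for degrees 0…2.
(1 + x + x^2 + x^3 + x^4 + x^5) has coefficients 1,1,1,1,1,1,0,0 for degrees 0…7.
Multiplying by (1 + x^3 + x^5) gives running coefficients 1,1,1,2,2,3,2,2 for degrees 0…7.
Finally multiplying by (1 + x^2 - x^3 - x^4), the product of all factors after the first has coefficients 1,1,2,2,1,3,1,1 for degrees 0…7.
[x^7] = 1·1 − 1·1 + 1·3 = 3.

3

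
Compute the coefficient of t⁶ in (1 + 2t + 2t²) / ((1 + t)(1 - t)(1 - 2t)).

211

Partial fractions give a closed form: a_n = (1/6)·(-1)^n + (-5/2)·1^n + (10/3)·2^n.
At n = 6: a_6 = 211.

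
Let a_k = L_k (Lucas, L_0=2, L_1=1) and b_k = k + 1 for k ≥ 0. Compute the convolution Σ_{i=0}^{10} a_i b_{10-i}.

828

Write out a_i and b_{10-i} for i = 0,…,10 and sum the products.
Σ = 2·11 + 1·10 + 3·9 + 4·8 + 7·7 + 11·6 + 18·5 + 29·4 + 47·3 + 76·2 + 123·1 = 828.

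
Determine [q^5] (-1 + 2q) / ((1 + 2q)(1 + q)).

125

The denominator gives the recurrence a_n = −3a_(n−1) − 2a_(n−2) for n ≥ 2; the numerator fixes a_0 = -1, a_1 = 5.
Iterating: -1, 5, -13, 29, -61, 125, so a_5 = 125.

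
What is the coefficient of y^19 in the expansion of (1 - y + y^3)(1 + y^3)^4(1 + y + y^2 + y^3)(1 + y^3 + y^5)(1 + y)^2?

(1 - y + y^3) has coefficients 1,-1,0,1 for degrees 0…3.
(1 + y^3)^4 has coefficients 1,0,0,4,0,0,6,0,0,4,0,0,1,0,0,0,0,0,0,0 for degrees 0…19.
Multiplying by (1 + y + y^2 + y^3) gives running coefficients 1,1,1,5,4,4,10,6,6,10,4,4,5,1,1,1,0,0,0,0 for degrees 0…19.
Multiplying by (1 + y^3 + y^5) gives running coefficients 1,1,1,6,5,6,16,11,15,24,14,20,21,11,15,10,5,6,2,1 for degrees 0…19.
Finally multiplying by (1 + y)^2, the product of all factors after the first has coefficients 1,3,4,9,18,22,33,49,53,65,77,72,75,73,58,51,40,26,19,11 for degrees 0…19.
[y^19] = 1·11 − 1·19 + 1·40 = 32.

32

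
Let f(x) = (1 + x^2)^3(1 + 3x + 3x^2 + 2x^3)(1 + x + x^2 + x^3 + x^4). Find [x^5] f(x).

(1 + x^2)^3 has coefficients 1,0,3,0,3,0 for degrees 0…5.
(1 + 3x + 3x^2 + 2x^3) has coefficients 1,3,3,2,0,0 for degrees 0…5.
Finally multiplying by (1 + x + x^2 + x^3 + x^4), the product of all factors after the first has coefficients 1,4,7,9,9,8 for degrees 0…5.
[x^5] = 1·8 + 3·9 + 3·4 = 47.

47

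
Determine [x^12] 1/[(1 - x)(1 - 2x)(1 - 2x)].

98305

The denominator gives the recurrence a_n = 5a_(n−1) − 8a_(n−2) + 4a_(n−3) for n ≥ 3; the numerator fixes a_0 = 1, a_1 = 5, a_2 = 17.
Iterating: 1, 5, 17, 49, 129, 321, 769, 1793, 4097, 9217, 20481, 45057, 98305, so a_12 = 98305.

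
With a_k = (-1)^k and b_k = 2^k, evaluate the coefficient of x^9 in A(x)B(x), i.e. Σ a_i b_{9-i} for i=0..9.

The convolution is the x^9 coefficient of A(x)B(x).
Σ = 1·512 − 1·256 + 1·128 − 1·64 + 1·32 − 1·16 + 1·8 − 1·4 + 1·2 − 1·1 = 341.

341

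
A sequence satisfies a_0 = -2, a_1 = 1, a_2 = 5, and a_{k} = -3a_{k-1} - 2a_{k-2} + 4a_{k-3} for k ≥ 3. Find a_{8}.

-987

The ordinary generating function has denominator 1 + 3y + 2y^2 - 4y^3.
Iterating the recurrence: a_0,…,a_{8} = -2, 1, 5, -25, 69, -137, 173, 31, -987.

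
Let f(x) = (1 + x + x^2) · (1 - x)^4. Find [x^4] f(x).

3

(1 + x + x^2) has coefficients 1,1,1 for degrees 0…2.
(1 - x)^4 has coefficients 1,-4,6,-4,1 for degrees 0…4.
[x^4] = 1·1 + 1·(-4) + 1·6 = 3.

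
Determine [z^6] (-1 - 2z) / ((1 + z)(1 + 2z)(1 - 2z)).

The denominator gives the recurrence a_n = −a_(n−1) + 4a_(n−2) + 4a_(n−3) for n ≥ 3; the numerator fixes a_0 = -1, a_1 = -1, a_2 = -3.
Iterating: -1, -1, -3, -5, -11, -21, -43, so a_6 = -43.

-43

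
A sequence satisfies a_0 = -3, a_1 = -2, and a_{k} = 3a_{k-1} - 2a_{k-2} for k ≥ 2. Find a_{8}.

252

The ordinary generating function has denominator 1 - 3x + 2x^2.
Iterating the recurrence: a_0,…,a_{8} = -3, -2, 0, 4, 12, 28, 60, 124, 252.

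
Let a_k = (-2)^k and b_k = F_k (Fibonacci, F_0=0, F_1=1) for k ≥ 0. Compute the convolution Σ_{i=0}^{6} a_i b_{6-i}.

-22

Write out a_i and b_{6-i} for i = 0,…,6 and sum the products.
Σ = 1·8 − 2·5 + 4·3 − 8·2 + 16·1 − 32·1 + 64·0 = -22.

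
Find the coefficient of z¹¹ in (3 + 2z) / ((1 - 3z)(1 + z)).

487154

Partial fractions give a closed form: a_n = (11/4)·3^n + (1/4)·(-1)^n.
At n = 11: a_11 = 487154.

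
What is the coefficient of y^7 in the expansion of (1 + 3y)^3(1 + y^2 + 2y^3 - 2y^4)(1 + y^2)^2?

(1 + 3y)^3 has coefficients 1,9,27,27 for degrees 0…3.
(1 + y^2 + 2y^3 - 2y^4) has coefficients 1,0,1,2,-2,0,0,0 for degrees 0…7.
Finally multiplying by (1 + y^2)^2, the product of all factors after the first has coefficients 1,0,3,2,1,4,-3,2 for degrees 0…7.
[y^7] = 1·2 + 9·(-3) + 27·4 + 27·1 = 110.

110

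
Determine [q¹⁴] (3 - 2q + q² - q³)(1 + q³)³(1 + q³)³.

(3 - 2q + q² - q³) has coefficients 3,-2,1,-1 for degrees 0…3.
(1 + q³)³ has coefficients 1,0,0,3,0,0,3,0,0,1,0,0,0,0,0 for degrees 0…14.
Finally multiplying by (1 + q³)³, the product of all factors after the first has coefficients 1,0,0,6,0,0,15,0,0,20,0,0,15,0,0 for degrees 0…14.
[q¹⁴] = 3·0 − 2·0 + 1·15 − 1·0 = 15.

15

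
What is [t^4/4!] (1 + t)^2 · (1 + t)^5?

840

The EGF product rule gives c_4 = Σ_{k_1+k_2=4} C(4; k_1,k_2) · ∏ g_i(k_i), where (1+t)^2 gives the falling factorial (2)_k; (1+t)^5 gives the falling factorial (5)_k.
g_1(k) for k = 0…4: 1, 2, 2, 0, 0.
g_2(k) for k = 0…4: 1, 5, 20, 60, 120.
c_4 = Σ_k C(4,k)·g_1(k)·g_2(4−k) = 1·1·120 + 4·2·60 + 6·2·20 = 120 + 480 + 240 = 840.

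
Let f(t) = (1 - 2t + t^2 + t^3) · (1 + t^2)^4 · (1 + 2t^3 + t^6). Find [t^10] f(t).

7

(1 - 2t + t^2 + t^3) has coefficients 1,-2,1,1 for degrees 0…3.
(1 + t^2)^4 has coefficients 1,0,4,0,6,0,4,0,1,0,0 for degrees 0…10.
Finally multiplying by (1 + 2t^3 + t^6), the product of all factors after the first has coefficients 1,0,4,2,6,8,5,12,5,8,6 for degrees 0…10.
[t^10] = 1·6 − 2·8 + 1·5 + 1·12 = 7.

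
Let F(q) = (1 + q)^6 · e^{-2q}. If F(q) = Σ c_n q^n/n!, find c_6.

592

The EGF product rule gives c_6 = Σ_{k_1+k_2=6} C(6; k_1,k_2) · ∏ g_i(k_i), where (1+q)^6 gives the falling factorial (6)_k; e^{-2q} gives (-2)^k.
g_1(k) for k = 0…6: 1, 6, 30, 120, 360, 720, 720.
g_2(k) for k = 0…6: 1, -2, 4, -8, 16, -32, 64.
c_6 = Σ_k C(6,k)·g_1(k)·g_2(6−k) = 1·1·64 + 6·6·(-32) + 15·30·16 + 20·120·(-8) + 15·360·4 + 6·720·(-2) + 1·720·1 = 64 − 1152 + 7200 − 19200 + 21600 − 8640 + 720 = 592.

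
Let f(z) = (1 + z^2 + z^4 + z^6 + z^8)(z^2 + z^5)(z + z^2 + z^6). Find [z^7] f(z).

(1 + z^2 + z^4 + z^6 + z^8) has coefficients 1,0,1,0,1,0,1,0 for degrees 0…7.
(z^2 + z^5) has coefficients 0,0,1,0,0,1,0,0 for degrees 0…7.
Finally multiplying by (z + z^2 + z^6), the product of all factors after the first has coefficients 0,0,0,1,1,0,1,1 for degrees 0…7.
[z^7] = 1·1 + 1·0 + 1·1 + 1·0 = 2.

2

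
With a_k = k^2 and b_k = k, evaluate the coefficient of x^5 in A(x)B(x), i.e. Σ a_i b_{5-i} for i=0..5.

50

Write out a_i and b_{5-i} for i = 0,…,5 and sum the products.
Σ = 0·5 + 1·4 + 4·3 + 9·2 + 16·1 + 25·0 = 50.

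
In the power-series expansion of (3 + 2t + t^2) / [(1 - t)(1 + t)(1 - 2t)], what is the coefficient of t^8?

1448

Partial fractions give a closed form: a_n = (-3)·1^n + (1/3)·(-1)^n + (17/3)·2^n.
At n = 8: a_8 = 1448.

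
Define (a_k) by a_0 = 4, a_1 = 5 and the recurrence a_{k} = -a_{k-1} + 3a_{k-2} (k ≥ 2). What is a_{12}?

1396

The ordinary generating function has denominator 1 + z - 3z^2.
Iterating the recurrence: a_0,…,a_{12} = 4, 5, 7, 8, 13, 11, 28, 5, 79, -64, 301, -493, 1396.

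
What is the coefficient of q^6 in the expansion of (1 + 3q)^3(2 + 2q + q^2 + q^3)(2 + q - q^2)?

(1 + 3q)^3 has coefficients 1,9,27,27 for degrees 0…3.
(2 + 2q + q^2 + q^3) has coefficients 2,2,1,1,0,0,0 for degrees 0…6.
Finally multiplying by (2 + q - q^2), the product of all factors after the first has coefficients 4,6,2,1,0,-1,0 for degrees 0…6.
[q^6] = 1·0 + 9·(-1) + 27·0 + 27·1 = 18.

18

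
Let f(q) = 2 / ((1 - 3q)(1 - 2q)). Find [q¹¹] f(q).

Partial fractions give a closed form: a_n = (6)·3^n + (-4)·2^n.
At n = 11: a_11 = 1054690.

1054690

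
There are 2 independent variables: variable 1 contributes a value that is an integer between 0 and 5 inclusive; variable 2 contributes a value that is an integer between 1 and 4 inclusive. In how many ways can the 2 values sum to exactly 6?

4

The generating function for the choices is (1 + z + z² + z³ + z⁴ + z⁵)·(z + z² + z³ + z⁴); the count is [z⁶].
(1 + z + z² + z³ + z⁴ + z⁵) has coefficients 1,1,1,1,1,1 for degrees 0…5.
(z + z² + z³ + z⁴) has coefficients 0,1,1,1,1,0,0 for degrees 0…6.
[z⁶] = 1·0 + 1·0 + 1·1 + 1·1 + 1·1 + 1·1 = 4.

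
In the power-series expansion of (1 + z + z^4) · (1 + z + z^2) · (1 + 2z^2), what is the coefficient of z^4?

(1 + z + z^4) has coefficients 1,1,0,0,1 for degrees 0…4.
(1 + z + z^2) has coefficients 1,1,1,0,0 for degrees 0…4.
Finally multiplying by (1 + 2z^2), the product of all factors after the first has coefficients 1,1,3,2,2 for degrees 0…4.
[z^4] = 1·2 + 1·2 + 1·1 = 5.

5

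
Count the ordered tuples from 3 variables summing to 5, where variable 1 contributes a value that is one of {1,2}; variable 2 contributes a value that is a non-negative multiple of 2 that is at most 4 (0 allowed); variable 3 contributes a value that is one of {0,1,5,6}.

2

The generating function for the choices is (y + y²)·(1 + y² + y⁴)·(1 + y + y⁵ + y⁶); the count is [y⁵].
(y + y²) has coefficients 0,1,1 for degrees 0…2.
(1 + y² + y⁴) has coefficients 1,0,1,0,1,0 for degrees 0…5.
Finally multiplying by (1 + y + y⁵ + y⁶), the product of all factors after the first has coefficients 1,1,1,1,1,2 for degrees 0…5.
[y⁵] = 1·1 + 1·1 = 2.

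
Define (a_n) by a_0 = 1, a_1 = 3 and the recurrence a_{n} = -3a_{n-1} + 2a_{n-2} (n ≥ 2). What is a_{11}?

The ordinary generating function has denominator 1 + 3z - 2z^2.
Iterating the recurrence: a_0,…,a_{11} = 1, 3, -7, 27, -95, 339, -1207, 4299, -15311, 54531, -194215, 691707.

691707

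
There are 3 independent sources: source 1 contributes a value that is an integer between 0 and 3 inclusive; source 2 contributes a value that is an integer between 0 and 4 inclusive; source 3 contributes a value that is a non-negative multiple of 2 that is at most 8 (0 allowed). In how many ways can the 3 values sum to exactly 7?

The generating function for the choices is (1 + q + q² + q³)·(1 + q + q² + q³ + q⁴)·(1 + q² + q⁴ + q⁶ + q⁸); the count is [q⁷].
(1 + q + q² + q³) has coefficients 1,1,1,1 for degrees 0…3.
(1 + q + q² + q³ + q⁴) has coefficients 1,1,1,1,1,0,0,0 for degrees 0…7.
Finally multiplying by (1 + q² + q⁴ + q⁶ + q⁸), the product of all factors after the first has coefficients 1,1,2,2,3,2,3,2 for degrees 0…7.
[q⁷] = 1·2 + 1·3 + 1·2 + 1·3 = 10.

10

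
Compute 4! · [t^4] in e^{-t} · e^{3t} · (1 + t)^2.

128

The EGF product rule gives c_4 = Σ_{k_1+k_2+k_3=4} C(4; k_1,k_2,k_3) · ∏ g_i(k_i), where e^{-t} gives (-1)^k; e^{3t} gives (3)^k; (1+t)^2 gives the falling factorial (2)_k.
g_1(k) for k = 0…4: 1, -1, 1, -1, 1.
g_2(k) for k = 0…4: 1, 3, 9, 27, 81.
g_3(k) for k = 0…4: 1, 2, 2, 0, 0.
First combine the last two factors: h(k) = Σ_j C(k,j)·g_2(j)·g_3(k−j) for k = 0…4: 1, 5, 23, 99, 405.
c_4 = Σ_k C(4,k)·g_1(k)·h(4−k) = 1·1·405 + 4·(-1)·99 + 6·1·23 + 4·(-1)·5 + 1·1·1 = 405 − 396 + 138 − 20 + 1 = 128.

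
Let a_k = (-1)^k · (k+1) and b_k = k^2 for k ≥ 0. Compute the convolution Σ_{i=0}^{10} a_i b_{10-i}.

30

This is [x^10] in the product of the two ordinary generating functions.
Σ = 1·100 − 2·81 + 3·64 − 4·49 + 5·36 − 6·25 + 7·16 − 8·9 + 9·4 − 10·1 + 11·0 = 30.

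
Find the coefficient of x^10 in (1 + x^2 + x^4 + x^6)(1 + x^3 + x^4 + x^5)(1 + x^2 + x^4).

4

(1 + x^2 + x^4 + x^6) has coefficients 1,0,1,0,1,0,1 for degrees 0…6.
(1 + x^3 + x^4 + x^5) has coefficients 1,0,0,1,1,1,0,0,0,0,0 for degrees 0…10.
Finally multiplying by (1 + x^2 + x^4), the product of all factors after the first has coefficients 1,0,1,1,2,2,1,2,1,1,0 for degrees 0…10.
[x^10] = 1·0 + 1·1 + 1·1 + 1·2 = 4.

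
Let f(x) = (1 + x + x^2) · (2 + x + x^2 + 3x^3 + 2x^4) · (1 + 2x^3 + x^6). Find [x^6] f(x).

(1 + x + x^2) has coefficients 1,1,1 for degrees 0…2.
(2 + x + x^2 + 3x^3 + 2x^4) has coefficients 2,1,1,3,2,0,0 for degrees 0…6.
Finally multiplying by (1 + 2x^3 + x^6), the product of all factors after the first has coefficients 2,1,1,7,4,2,8 for degrees 0…6.
[x^6] = 1·8 + 1·2 + 1·4 = 14.

14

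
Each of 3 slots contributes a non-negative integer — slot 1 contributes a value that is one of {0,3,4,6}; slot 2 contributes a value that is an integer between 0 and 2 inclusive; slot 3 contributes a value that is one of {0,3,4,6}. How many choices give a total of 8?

The generating function for the choices is (1 + z³ + z⁴ + z⁶)·(1 + z + z²)·(1 + z³ + z⁴ + z⁶); the count is [z⁸].
(1 + z³ + z⁴ + z⁶) has coefficients 1,0,0,1,1,0,1 for degrees 0…6.
(1 + z + z²) has coefficients 1,1,1,0,0,0,0,0,0 for degrees 0…8.
Finally multiplying by (1 + z³ + z⁴ + z⁶), the product of all factors after the first has coefficients 1,1,1,1,2,2,2,1,1 for degrees 0…8.
[z⁸] = 1·1 + 1·2 + 1·2 + 1·1 = 6.

6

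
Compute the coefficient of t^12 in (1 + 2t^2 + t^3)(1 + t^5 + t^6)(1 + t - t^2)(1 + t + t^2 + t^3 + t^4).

(1 + 2t^2 + t^3) has coefficients 1,0,2,1 for degrees 0…3.
(1 + t^5 + t^6) has coefficients 1,0,0,0,0,1,1,0,0,0,0,0,0 for degrees 0…12.
Multiplying by (1 + t - t^2) gives running coefficients 1,1,-1,0,0,1,2,0,-1,0,0,0,0 for degrees 0…12.
Finally multiplying by (1 + t + t^2 + t^3 + t^4), the product of all factors after the first has coefficients 1,2,1,1,1,1,2,3,2,2,1,-1,-1 for degrees 0…12.
[t^12] = 1·(-1) + 2·1 + 1·2 = 3.

3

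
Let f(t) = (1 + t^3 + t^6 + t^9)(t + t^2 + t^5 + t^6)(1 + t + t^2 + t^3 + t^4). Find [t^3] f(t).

(1 + t^3 + t^6 + t^9) has coefficients 1,0,0,1 for degrees 0…3.
(t + t^2 + t^5 + t^6) has coefficients 0,1,1,0 for degrees 0…3.
Finally multiplying by (1 + t + t^2 + t^3 + t^4), the product of all factors after the first has coefficients 0,1,2,2 for degrees 0…3.
[t^3] = 1·2 + 1·0 = 2.

2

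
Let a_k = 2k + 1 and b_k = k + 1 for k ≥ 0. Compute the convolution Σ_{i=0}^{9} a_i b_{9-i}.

This is [x^9] in the product of the two ordinary generating functions.
Σ = 1·10 + 3·9 + 5·8 + 7·7 + 9·6 + 11·5 + 13·4 + 15·3 + 17·2 + 19·1 = 385.

385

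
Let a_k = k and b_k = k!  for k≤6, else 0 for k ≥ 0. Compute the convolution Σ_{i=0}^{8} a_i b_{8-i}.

1953

The convolution is the x^8 coefficient of A(x)B(x).
Σ = 0·0 + 1·0 + 2·720 + 3·120 + 4·24 + 5·6 + 6·2 + 7·1 + 8·1 = 1953.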